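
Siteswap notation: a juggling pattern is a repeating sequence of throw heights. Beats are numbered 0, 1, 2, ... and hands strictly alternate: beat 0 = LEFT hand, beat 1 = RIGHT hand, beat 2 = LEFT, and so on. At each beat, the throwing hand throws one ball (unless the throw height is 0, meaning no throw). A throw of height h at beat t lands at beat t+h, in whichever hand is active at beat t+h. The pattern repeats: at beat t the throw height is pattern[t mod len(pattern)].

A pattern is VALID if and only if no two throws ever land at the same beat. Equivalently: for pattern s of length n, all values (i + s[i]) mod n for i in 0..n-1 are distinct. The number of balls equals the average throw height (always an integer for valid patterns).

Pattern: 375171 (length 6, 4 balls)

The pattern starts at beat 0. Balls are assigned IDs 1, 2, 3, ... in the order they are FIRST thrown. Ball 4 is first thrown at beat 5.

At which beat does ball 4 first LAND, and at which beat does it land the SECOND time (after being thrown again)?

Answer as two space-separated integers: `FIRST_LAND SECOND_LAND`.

Answer: 6 9

Derivation:
Beat 0 (L): throw ball1 h=3 -> lands@3:R; in-air after throw: [b1@3:R]
Beat 1 (R): throw ball2 h=7 -> lands@8:L; in-air after throw: [b1@3:R b2@8:L]
Beat 2 (L): throw ball3 h=5 -> lands@7:R; in-air after throw: [b1@3:R b3@7:R b2@8:L]
Beat 3 (R): throw ball1 h=1 -> lands@4:L; in-air after throw: [b1@4:L b3@7:R b2@8:L]
Beat 4 (L): throw ball1 h=7 -> lands@11:R; in-air after throw: [b3@7:R b2@8:L b1@11:R]
Beat 5 (R): throw ball4 h=1 -> lands@6:L; in-air after throw: [b4@6:L b3@7:R b2@8:L b1@11:R]
Beat 6 (L): throw ball4 h=3 -> lands@9:R; in-air after throw: [b3@7:R b2@8:L b4@9:R b1@11:R]
Beat 7 (R): throw ball3 h=7 -> lands@14:L; in-air after throw: [b2@8:L b4@9:R b1@11:R b3@14:L]
Beat 8 (L): throw ball2 h=5 -> lands@13:R; in-air after throw: [b4@9:R b1@11:R b2@13:R b3@14:L]
Beat 9 (R): throw ball4 h=1 -> lands@10:L; in-air after throw: [b4@10:L b1@11:R b2@13:R b3@14:L]
Ball 4: thrown@5 h=1 -> first land @6; rethrown@6 h=3 -> second land @9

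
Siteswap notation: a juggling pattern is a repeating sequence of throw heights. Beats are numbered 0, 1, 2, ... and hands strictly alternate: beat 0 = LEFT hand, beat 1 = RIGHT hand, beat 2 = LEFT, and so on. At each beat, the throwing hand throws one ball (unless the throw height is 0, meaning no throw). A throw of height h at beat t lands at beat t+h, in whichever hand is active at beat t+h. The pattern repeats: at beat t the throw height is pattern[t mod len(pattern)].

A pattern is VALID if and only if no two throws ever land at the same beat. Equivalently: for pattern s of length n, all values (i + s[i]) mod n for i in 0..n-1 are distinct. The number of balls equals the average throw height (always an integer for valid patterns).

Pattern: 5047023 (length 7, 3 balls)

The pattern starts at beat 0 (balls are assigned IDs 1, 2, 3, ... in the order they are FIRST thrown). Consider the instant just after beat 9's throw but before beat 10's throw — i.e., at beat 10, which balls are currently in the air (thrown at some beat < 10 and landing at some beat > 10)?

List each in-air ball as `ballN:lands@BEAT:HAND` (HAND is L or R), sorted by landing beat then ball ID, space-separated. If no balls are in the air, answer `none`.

Answer: ball1:lands@12:L ball2:lands@13:R

Derivation:
Beat 0 (L): throw ball1 h=5 -> lands@5:R; in-air after throw: [b1@5:R]
Beat 2 (L): throw ball2 h=4 -> lands@6:L; in-air after throw: [b1@5:R b2@6:L]
Beat 3 (R): throw ball3 h=7 -> lands@10:L; in-air after throw: [b1@5:R b2@6:L b3@10:L]
Beat 5 (R): throw ball1 h=2 -> lands@7:R; in-air after throw: [b2@6:L b1@7:R b3@10:L]
Beat 6 (L): throw ball2 h=3 -> lands@9:R; in-air after throw: [b1@7:R b2@9:R b3@10:L]
Beat 7 (R): throw ball1 h=5 -> lands@12:L; in-air after throw: [b2@9:R b3@10:L b1@12:L]
Beat 9 (R): throw ball2 h=4 -> lands@13:R; in-air after throw: [b3@10:L b1@12:L b2@13:R]
Beat 10 (L): throw ball3 h=7 -> lands@17:R; in-air after throw: [b1@12:L b2@13:R b3@17:R]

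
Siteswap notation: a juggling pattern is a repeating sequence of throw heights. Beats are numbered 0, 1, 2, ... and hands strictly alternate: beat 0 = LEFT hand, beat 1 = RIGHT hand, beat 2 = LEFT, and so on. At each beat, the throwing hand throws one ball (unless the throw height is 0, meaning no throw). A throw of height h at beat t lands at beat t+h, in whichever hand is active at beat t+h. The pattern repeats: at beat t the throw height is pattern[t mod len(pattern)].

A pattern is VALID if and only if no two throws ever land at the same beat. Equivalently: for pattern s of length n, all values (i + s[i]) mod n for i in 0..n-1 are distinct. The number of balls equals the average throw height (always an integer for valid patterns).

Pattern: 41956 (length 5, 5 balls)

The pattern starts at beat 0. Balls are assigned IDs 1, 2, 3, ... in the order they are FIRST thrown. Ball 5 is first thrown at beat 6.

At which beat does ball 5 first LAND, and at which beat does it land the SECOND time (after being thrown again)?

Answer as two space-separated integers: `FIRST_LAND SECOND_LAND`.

Beat 0 (L): throw ball1 h=4 -> lands@4:L; in-air after throw: [b1@4:L]
Beat 1 (R): throw ball2 h=1 -> lands@2:L; in-air after throw: [b2@2:L b1@4:L]
Beat 2 (L): throw ball2 h=9 -> lands@11:R; in-air after throw: [b1@4:L b2@11:R]
Beat 3 (R): throw ball3 h=5 -> lands@8:L; in-air after throw: [b1@4:L b3@8:L b2@11:R]
Beat 4 (L): throw ball1 h=6 -> lands@10:L; in-air after throw: [b3@8:L b1@10:L b2@11:R]
Beat 5 (R): throw ball4 h=4 -> lands@9:R; in-air after throw: [b3@8:L b4@9:R b1@10:L b2@11:R]
Beat 6 (L): throw ball5 h=1 -> lands@7:R; in-air after throw: [b5@7:R b3@8:L b4@9:R b1@10:L b2@11:R]
Beat 7 (R): throw ball5 h=9 -> lands@16:L; in-air after throw: [b3@8:L b4@9:R b1@10:L b2@11:R b5@16:L]
Beat 8 (L): throw ball3 h=5 -> lands@13:R; in-air after throw: [b4@9:R b1@10:L b2@11:R b3@13:R b5@16:L]
Beat 9 (R): throw ball4 h=6 -> lands@15:R; in-air after throw: [b1@10:L b2@11:R b3@13:R b4@15:R b5@16:L]
Beat 10 (L): throw ball1 h=4 -> lands@14:L; in-air after throw: [b2@11:R b3@13:R b1@14:L b4@15:R b5@16:L]
Beat 11 (R): throw ball2 h=1 -> lands@12:L; in-air after throw: [b2@12:L b3@13:R b1@14:L b4@15:R b5@16:L]
Ball 5: thrown@6 h=1 -> first land @7; rethrown@7 h=9 -> second land @16

Answer: 7 16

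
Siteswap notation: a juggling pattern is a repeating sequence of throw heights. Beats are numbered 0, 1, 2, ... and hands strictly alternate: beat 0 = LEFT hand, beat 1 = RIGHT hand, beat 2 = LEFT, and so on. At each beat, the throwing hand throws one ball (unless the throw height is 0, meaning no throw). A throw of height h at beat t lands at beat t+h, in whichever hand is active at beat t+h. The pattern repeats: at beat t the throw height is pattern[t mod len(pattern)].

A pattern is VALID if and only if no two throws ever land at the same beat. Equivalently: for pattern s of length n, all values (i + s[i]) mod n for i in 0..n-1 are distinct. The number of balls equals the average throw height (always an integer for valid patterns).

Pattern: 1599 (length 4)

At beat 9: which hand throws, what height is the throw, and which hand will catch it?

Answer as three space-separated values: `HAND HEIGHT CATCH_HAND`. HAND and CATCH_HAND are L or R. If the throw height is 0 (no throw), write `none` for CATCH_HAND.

Answer: R 5 L

Derivation:
Beat 9: 9 mod 2 = 1, so hand = R
Throw height = pattern[9 mod 4] = pattern[1] = 5
Lands at beat 9+5=14, 14 mod 2 = 0, so catch hand = L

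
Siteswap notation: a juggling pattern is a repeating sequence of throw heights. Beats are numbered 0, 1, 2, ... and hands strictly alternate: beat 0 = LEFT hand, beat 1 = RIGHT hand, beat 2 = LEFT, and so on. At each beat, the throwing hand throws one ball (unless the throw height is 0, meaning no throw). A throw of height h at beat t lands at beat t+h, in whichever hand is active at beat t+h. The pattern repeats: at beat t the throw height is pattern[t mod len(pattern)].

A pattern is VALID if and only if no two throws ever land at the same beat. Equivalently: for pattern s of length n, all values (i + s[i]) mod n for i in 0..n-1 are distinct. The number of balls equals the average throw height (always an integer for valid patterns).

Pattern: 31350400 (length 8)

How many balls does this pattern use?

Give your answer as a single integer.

Pattern = [3, 1, 3, 5, 0, 4, 0, 0], length n = 8
  position 0: throw height = 3, running sum = 3
  position 1: throw height = 1, running sum = 4
  position 2: throw height = 3, running sum = 7
  position 3: throw height = 5, running sum = 12
  position 4: throw height = 0, running sum = 12
  position 5: throw height = 4, running sum = 16
  position 6: throw height = 0, running sum = 16
  position 7: throw height = 0, running sum = 16
Total sum = 16; balls = sum / n = 16 / 8 = 2

Answer: 2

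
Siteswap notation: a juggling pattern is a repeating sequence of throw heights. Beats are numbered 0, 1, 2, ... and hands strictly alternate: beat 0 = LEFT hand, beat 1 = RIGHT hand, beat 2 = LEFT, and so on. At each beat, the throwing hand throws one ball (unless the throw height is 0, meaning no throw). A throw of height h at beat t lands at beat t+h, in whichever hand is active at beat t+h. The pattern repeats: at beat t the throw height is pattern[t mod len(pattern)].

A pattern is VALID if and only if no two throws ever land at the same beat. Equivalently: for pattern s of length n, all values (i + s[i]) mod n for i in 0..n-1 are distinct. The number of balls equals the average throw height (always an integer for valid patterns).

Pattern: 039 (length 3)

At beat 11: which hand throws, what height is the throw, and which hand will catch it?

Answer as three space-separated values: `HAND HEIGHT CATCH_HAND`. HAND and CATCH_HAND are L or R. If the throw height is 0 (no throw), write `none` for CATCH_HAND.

Beat 11: 11 mod 2 = 1, so hand = R
Throw height = pattern[11 mod 3] = pattern[2] = 9
Lands at beat 11+9=20, 20 mod 2 = 0, so catch hand = L

Answer: R 9 L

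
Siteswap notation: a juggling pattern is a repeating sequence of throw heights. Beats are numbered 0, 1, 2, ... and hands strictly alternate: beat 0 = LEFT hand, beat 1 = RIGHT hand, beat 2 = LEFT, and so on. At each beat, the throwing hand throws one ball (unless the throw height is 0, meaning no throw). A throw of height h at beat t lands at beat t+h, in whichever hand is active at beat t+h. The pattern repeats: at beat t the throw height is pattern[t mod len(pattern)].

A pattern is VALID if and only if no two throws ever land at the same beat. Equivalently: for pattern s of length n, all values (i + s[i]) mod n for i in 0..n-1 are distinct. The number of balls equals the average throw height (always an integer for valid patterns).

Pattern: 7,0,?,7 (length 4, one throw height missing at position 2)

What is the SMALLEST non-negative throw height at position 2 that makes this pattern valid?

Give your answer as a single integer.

Answer: 2

Derivation:
i=0: (0 + 7) mod 4 = 3
i=1: (1 + 0) mod 4 = 1
i=2: s[i]=? (unknown)
i=3: (3 + 7) mod 4 = 2
Known residues: [1, 2, 3]; need a permutation of 0..3, so missing residue r = 0
Need (2 + s) mod 4 = 0; smallest s = (0 - 2) mod 4 = 2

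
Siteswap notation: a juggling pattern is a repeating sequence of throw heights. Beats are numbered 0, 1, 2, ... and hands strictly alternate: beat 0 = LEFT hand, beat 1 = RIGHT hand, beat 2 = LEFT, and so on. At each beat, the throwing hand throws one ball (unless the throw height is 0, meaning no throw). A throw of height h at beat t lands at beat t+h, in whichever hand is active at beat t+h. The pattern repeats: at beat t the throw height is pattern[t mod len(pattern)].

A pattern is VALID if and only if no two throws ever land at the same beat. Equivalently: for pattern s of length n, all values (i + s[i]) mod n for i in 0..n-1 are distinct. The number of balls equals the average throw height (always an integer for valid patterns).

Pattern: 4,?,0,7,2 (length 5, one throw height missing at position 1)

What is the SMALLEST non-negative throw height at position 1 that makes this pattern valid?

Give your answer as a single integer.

i=0: (0 + 4) mod 5 = 4
i=1: s[i]=? (unknown)
i=2: (2 + 0) mod 5 = 2
i=3: (3 + 7) mod 5 = 0
i=4: (4 + 2) mod 5 = 1
Known residues: [0, 1, 2, 4]; need a permutation of 0..4, so missing residue r = 3
Need (1 + s) mod 5 = 3; smallest s = (3 - 1) mod 5 = 2

Answer: 2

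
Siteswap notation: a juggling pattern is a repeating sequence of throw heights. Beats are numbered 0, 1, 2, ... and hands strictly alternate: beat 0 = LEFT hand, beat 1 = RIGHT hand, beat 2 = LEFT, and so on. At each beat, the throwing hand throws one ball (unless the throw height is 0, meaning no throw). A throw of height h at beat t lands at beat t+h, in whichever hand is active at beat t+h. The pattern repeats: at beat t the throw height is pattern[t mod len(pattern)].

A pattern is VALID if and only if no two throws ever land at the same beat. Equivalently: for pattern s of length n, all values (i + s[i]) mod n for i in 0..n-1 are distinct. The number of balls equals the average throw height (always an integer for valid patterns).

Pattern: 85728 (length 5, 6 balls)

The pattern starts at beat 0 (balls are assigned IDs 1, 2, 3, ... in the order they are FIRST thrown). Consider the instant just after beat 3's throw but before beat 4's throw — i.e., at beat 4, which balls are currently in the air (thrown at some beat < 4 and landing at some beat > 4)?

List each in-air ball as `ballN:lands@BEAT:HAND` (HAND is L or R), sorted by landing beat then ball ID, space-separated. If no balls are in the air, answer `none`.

Answer: ball4:lands@5:R ball2:lands@6:L ball1:lands@8:L ball3:lands@9:R

Derivation:
Beat 0 (L): throw ball1 h=8 -> lands@8:L; in-air after throw: [b1@8:L]
Beat 1 (R): throw ball2 h=5 -> lands@6:L; in-air after throw: [b2@6:L b1@8:L]
Beat 2 (L): throw ball3 h=7 -> lands@9:R; in-air after throw: [b2@6:L b1@8:L b3@9:R]
Beat 3 (R): throw ball4 h=2 -> lands@5:R; in-air after throw: [b4@5:R b2@6:L b1@8:L b3@9:R]
Beat 4 (L): throw ball5 h=8 -> lands@12:L; in-air after throw: [b4@5:R b2@6:L b1@8:L b3@9:R b5@12:L]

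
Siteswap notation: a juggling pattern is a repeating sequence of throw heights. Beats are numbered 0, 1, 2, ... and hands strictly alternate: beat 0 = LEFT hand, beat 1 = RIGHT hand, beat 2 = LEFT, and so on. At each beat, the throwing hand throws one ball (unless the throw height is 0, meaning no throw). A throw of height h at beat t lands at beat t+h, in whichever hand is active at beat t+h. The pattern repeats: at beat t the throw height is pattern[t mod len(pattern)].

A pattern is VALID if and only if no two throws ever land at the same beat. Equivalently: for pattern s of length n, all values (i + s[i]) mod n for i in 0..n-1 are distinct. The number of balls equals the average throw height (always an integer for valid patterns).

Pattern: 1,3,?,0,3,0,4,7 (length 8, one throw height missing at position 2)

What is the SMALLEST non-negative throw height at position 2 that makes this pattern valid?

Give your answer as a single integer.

Answer: 6

Derivation:
i=0: (0 + 1) mod 8 = 1
i=1: (1 + 3) mod 8 = 4
i=2: s[i]=? (unknown)
i=3: (3 + 0) mod 8 = 3
i=4: (4 + 3) mod 8 = 7
i=5: (5 + 0) mod 8 = 5
i=6: (6 + 4) mod 8 = 2
i=7: (7 + 7) mod 8 = 6
Known residues: [1, 2, 3, 4, 5, 6, 7]; need a permutation of 0..7, so missing residue r = 0
Need (2 + s) mod 8 = 0; smallest s = (0 - 2) mod 8 = 6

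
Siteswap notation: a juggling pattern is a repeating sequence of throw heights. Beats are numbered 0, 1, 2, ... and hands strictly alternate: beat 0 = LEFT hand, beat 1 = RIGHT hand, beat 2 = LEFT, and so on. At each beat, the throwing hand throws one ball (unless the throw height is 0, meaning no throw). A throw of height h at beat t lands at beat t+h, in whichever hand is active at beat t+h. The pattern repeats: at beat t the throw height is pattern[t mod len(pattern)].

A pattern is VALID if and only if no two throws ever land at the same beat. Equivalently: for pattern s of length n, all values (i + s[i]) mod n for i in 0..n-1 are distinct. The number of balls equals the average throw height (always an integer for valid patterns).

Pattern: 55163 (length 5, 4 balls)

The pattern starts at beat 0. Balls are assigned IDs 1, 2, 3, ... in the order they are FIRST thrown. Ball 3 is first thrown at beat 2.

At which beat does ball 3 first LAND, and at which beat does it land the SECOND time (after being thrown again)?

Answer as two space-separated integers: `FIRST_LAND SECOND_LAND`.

Beat 0 (L): throw ball1 h=5 -> lands@5:R; in-air after throw: [b1@5:R]
Beat 1 (R): throw ball2 h=5 -> lands@6:L; in-air after throw: [b1@5:R b2@6:L]
Beat 2 (L): throw ball3 h=1 -> lands@3:R; in-air after throw: [b3@3:R b1@5:R b2@6:L]
Beat 3 (R): throw ball3 h=6 -> lands@9:R; in-air after throw: [b1@5:R b2@6:L b3@9:R]
Beat 4 (L): throw ball4 h=3 -> lands@7:R; in-air after throw: [b1@5:R b2@6:L b4@7:R b3@9:R]
Beat 5 (R): throw ball1 h=5 -> lands@10:L; in-air after throw: [b2@6:L b4@7:R b3@9:R b1@10:L]
Beat 6 (L): throw ball2 h=5 -> lands@11:R; in-air after throw: [b4@7:R b3@9:R b1@10:L b2@11:R]
Beat 7 (R): throw ball4 h=1 -> lands@8:L; in-air after throw: [b4@8:L b3@9:R b1@10:L b2@11:R]
Beat 8 (L): throw ball4 h=6 -> lands@14:L; in-air after throw: [b3@9:R b1@10:L b2@11:R b4@14:L]
Beat 9 (R): throw ball3 h=3 -> lands@12:L; in-air after throw: [b1@10:L b2@11:R b3@12:L b4@14:L]
Ball 3: thrown@2 h=1 -> first land @3; rethrown@3 h=6 -> second land @9

Answer: 3 9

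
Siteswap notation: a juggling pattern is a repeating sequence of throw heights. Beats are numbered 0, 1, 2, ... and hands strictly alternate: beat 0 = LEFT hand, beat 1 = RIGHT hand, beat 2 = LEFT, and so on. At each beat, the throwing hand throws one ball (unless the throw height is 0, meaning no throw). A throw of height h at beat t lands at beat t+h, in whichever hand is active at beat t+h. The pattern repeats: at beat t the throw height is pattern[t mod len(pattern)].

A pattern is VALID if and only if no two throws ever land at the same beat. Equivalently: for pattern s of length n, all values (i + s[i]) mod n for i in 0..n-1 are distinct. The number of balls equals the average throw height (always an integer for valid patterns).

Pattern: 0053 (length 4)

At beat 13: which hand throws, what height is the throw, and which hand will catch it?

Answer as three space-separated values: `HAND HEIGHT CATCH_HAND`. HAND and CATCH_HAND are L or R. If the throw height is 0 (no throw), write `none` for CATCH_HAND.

Beat 13: 13 mod 2 = 1, so hand = R
Throw height = pattern[13 mod 4] = pattern[1] = 0

Answer: R 0 none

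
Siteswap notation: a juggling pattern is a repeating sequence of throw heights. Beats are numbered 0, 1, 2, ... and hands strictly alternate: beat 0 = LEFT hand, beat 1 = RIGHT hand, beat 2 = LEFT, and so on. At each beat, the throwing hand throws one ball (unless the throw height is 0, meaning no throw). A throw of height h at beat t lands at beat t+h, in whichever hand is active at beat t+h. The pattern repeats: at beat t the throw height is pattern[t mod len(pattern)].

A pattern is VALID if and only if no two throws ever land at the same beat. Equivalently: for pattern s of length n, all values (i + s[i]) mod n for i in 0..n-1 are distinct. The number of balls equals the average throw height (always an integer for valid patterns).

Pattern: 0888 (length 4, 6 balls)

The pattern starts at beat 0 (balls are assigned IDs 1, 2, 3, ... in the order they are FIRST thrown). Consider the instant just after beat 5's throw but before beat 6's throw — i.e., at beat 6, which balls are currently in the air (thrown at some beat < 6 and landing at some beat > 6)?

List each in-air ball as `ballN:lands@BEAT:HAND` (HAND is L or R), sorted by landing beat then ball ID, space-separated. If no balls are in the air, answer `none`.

Answer: ball1:lands@9:R ball2:lands@10:L ball3:lands@11:R ball4:lands@13:R

Derivation:
Beat 1 (R): throw ball1 h=8 -> lands@9:R; in-air after throw: [b1@9:R]
Beat 2 (L): throw ball2 h=8 -> lands@10:L; in-air after throw: [b1@9:R b2@10:L]
Beat 3 (R): throw ball3 h=8 -> lands@11:R; in-air after throw: [b1@9:R b2@10:L b3@11:R]
Beat 5 (R): throw ball4 h=8 -> lands@13:R; in-air after throw: [b1@9:R b2@10:L b3@11:R b4@13:R]
Beat 6 (L): throw ball5 h=8 -> lands@14:L; in-air after throw: [b1@9:R b2@10:L b3@11:R b4@13:R b5@14:L]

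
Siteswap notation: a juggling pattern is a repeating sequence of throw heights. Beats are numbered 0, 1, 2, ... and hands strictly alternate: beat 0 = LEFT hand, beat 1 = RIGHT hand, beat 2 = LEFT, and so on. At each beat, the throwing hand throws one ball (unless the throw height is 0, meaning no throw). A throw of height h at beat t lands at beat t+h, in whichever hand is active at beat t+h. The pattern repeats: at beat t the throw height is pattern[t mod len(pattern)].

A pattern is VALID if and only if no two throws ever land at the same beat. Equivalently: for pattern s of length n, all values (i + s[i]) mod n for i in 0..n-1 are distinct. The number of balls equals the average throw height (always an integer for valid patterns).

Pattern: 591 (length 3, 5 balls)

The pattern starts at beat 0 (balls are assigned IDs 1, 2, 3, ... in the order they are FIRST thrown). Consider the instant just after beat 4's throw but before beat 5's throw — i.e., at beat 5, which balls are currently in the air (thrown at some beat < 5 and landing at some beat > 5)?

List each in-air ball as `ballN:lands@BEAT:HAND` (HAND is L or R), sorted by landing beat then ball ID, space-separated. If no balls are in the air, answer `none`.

Beat 0 (L): throw ball1 h=5 -> lands@5:R; in-air after throw: [b1@5:R]
Beat 1 (R): throw ball2 h=9 -> lands@10:L; in-air after throw: [b1@5:R b2@10:L]
Beat 2 (L): throw ball3 h=1 -> lands@3:R; in-air after throw: [b3@3:R b1@5:R b2@10:L]
Beat 3 (R): throw ball3 h=5 -> lands@8:L; in-air after throw: [b1@5:R b3@8:L b2@10:L]
Beat 4 (L): throw ball4 h=9 -> lands@13:R; in-air after throw: [b1@5:R b3@8:L b2@10:L b4@13:R]
Beat 5 (R): throw ball1 h=1 -> lands@6:L; in-air after throw: [b1@6:L b3@8:L b2@10:L b4@13:R]

Answer: ball3:lands@8:L ball2:lands@10:L ball4:lands@13:R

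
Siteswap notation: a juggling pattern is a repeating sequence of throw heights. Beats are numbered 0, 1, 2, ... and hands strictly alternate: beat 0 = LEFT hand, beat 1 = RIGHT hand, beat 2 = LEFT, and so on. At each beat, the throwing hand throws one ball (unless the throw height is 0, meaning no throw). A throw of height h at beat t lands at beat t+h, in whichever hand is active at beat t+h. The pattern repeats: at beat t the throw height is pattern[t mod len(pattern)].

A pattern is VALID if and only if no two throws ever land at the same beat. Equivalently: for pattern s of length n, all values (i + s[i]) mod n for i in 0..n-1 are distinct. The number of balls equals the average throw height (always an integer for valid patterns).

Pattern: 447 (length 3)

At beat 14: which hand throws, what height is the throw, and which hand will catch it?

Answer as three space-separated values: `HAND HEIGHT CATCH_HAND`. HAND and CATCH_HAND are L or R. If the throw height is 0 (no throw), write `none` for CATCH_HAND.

Beat 14: 14 mod 2 = 0, so hand = L
Throw height = pattern[14 mod 3] = pattern[2] = 7
Lands at beat 14+7=21, 21 mod 2 = 1, so catch hand = R

Answer: L 7 R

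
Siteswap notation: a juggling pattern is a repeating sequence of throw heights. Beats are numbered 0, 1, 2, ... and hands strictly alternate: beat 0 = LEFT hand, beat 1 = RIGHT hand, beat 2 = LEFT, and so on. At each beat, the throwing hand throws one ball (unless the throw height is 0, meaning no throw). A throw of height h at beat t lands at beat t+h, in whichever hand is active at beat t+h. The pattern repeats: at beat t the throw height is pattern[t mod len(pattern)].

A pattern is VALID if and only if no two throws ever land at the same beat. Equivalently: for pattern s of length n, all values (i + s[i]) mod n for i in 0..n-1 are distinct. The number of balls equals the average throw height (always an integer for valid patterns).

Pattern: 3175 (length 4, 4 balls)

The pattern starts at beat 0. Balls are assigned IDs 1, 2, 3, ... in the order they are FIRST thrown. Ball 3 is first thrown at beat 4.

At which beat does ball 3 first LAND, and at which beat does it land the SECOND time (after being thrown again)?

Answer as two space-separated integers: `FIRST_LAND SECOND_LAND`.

Beat 0 (L): throw ball1 h=3 -> lands@3:R; in-air after throw: [b1@3:R]
Beat 1 (R): throw ball2 h=1 -> lands@2:L; in-air after throw: [b2@2:L b1@3:R]
Beat 2 (L): throw ball2 h=7 -> lands@9:R; in-air after throw: [b1@3:R b2@9:R]
Beat 3 (R): throw ball1 h=5 -> lands@8:L; in-air after throw: [b1@8:L b2@9:R]
Beat 4 (L): throw ball3 h=3 -> lands@7:R; in-air after throw: [b3@7:R b1@8:L b2@9:R]
Beat 5 (R): throw ball4 h=1 -> lands@6:L; in-air after throw: [b4@6:L b3@7:R b1@8:L b2@9:R]
Beat 6 (L): throw ball4 h=7 -> lands@13:R; in-air after throw: [b3@7:R b1@8:L b2@9:R b4@13:R]
Beat 7 (R): throw ball3 h=5 -> lands@12:L; in-air after throw: [b1@8:L b2@9:R b3@12:L b4@13:R]
Beat 8 (L): throw ball1 h=3 -> lands@11:R; in-air after throw: [b2@9:R b1@11:R b3@12:L b4@13:R]
Beat 9 (R): throw ball2 h=1 -> lands@10:L; in-air after throw: [b2@10:L b1@11:R b3@12:L b4@13:R]
Beat 10 (L): throw ball2 h=7 -> lands@17:R; in-air after throw: [b1@11:R b3@12:L b4@13:R b2@17:R]
Beat 11 (R): throw ball1 h=5 -> lands@16:L; in-air after throw: [b3@12:L b4@13:R b1@16:L b2@17:R]
Beat 12 (L): throw ball3 h=3 -> lands@15:R; in-air after throw: [b4@13:R b3@15:R b1@16:L b2@17:R]
Ball 3: thrown@4 h=3 -> first land @7; rethrown@7 h=5 -> second land @12

Answer: 7 12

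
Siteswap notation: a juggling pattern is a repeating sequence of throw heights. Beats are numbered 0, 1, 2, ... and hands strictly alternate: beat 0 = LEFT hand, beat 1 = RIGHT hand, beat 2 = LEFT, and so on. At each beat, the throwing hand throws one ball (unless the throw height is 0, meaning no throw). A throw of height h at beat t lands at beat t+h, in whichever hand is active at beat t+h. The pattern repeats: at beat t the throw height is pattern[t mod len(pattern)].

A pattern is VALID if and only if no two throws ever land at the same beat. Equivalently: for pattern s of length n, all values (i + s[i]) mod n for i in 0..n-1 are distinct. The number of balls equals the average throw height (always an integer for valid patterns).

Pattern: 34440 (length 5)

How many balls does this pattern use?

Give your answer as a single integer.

Answer: 3

Derivation:
Pattern = [3, 4, 4, 4, 0], length n = 5
  position 0: throw height = 3, running sum = 3
  position 1: throw height = 4, running sum = 7
  position 2: throw height = 4, running sum = 11
  position 3: throw height = 4, running sum = 15
  position 4: throw height = 0, running sum = 15
Total sum = 15; balls = sum / n = 15 / 5 = 3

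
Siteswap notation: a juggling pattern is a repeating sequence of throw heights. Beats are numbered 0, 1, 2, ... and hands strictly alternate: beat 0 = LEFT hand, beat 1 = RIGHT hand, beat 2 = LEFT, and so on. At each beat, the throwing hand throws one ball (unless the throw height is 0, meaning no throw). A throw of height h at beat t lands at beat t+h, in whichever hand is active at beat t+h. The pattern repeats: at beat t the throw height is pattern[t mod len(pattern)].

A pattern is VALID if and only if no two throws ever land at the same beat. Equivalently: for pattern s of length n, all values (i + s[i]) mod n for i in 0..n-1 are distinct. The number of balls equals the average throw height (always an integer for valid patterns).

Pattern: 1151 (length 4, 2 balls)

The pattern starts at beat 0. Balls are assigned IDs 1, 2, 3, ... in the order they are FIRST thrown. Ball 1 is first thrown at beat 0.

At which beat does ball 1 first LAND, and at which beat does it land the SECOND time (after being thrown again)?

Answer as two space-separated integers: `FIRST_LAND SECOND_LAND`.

Beat 0 (L): throw ball1 h=1 -> lands@1:R; in-air after throw: [b1@1:R]
Beat 1 (R): throw ball1 h=1 -> lands@2:L; in-air after throw: [b1@2:L]
Beat 2 (L): throw ball1 h=5 -> lands@7:R; in-air after throw: [b1@7:R]
Ball 1: thrown@0 h=1 -> first land @1; rethrown@1 h=1 -> second land @2

Answer: 1 2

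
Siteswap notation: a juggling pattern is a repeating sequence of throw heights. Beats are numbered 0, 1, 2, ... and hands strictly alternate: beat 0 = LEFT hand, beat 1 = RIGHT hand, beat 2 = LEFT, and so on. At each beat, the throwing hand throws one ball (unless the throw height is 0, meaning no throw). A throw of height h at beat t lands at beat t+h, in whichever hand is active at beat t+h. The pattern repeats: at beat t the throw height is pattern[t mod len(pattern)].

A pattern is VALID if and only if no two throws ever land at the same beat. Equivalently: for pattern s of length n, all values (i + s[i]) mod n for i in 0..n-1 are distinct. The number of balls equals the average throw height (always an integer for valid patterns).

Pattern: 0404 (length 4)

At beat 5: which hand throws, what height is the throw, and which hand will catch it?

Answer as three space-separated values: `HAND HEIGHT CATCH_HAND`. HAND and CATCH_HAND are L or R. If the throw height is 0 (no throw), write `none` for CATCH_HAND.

Beat 5: 5 mod 2 = 1, so hand = R
Throw height = pattern[5 mod 4] = pattern[1] = 4
Lands at beat 5+4=9, 9 mod 2 = 1, so catch hand = R

Answer: R 4 R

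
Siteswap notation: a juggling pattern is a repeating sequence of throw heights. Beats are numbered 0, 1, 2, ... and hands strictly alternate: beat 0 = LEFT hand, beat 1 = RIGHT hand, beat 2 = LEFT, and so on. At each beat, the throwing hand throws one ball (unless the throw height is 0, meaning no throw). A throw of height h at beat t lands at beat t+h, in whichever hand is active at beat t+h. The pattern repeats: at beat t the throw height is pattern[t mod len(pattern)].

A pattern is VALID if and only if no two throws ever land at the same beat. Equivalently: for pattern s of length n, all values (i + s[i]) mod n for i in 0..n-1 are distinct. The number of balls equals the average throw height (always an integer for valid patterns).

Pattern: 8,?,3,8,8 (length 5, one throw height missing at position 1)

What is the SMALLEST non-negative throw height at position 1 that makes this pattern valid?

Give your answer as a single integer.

i=0: (0 + 8) mod 5 = 3
i=1: s[i]=? (unknown)
i=2: (2 + 3) mod 5 = 0
i=3: (3 + 8) mod 5 = 1
i=4: (4 + 8) mod 5 = 2
Known residues: [0, 1, 2, 3]; need a permutation of 0..4, so missing residue r = 4
Need (1 + s) mod 5 = 4; smallest s = (4 - 1) mod 5 = 3

Answer: 3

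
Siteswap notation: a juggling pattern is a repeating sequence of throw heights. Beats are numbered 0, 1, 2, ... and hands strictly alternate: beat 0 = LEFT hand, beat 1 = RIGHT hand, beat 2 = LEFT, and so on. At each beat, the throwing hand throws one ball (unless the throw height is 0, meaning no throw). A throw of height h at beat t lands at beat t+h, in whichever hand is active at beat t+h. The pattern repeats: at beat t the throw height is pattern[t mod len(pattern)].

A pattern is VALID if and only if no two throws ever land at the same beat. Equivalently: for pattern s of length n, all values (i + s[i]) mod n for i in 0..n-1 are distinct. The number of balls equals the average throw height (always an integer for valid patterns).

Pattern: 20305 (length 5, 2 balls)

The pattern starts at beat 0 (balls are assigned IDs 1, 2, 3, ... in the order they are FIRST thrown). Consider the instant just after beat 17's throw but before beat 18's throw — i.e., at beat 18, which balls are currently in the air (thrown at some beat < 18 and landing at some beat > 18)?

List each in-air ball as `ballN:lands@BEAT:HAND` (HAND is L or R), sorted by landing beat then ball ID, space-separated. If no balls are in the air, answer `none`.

Answer: ball2:lands@19:R ball1:lands@20:L

Derivation:
Beat 0 (L): throw ball1 h=2 -> lands@2:L; in-air after throw: [b1@2:L]
Beat 2 (L): throw ball1 h=3 -> lands@5:R; in-air after throw: [b1@5:R]
Beat 4 (L): throw ball2 h=5 -> lands@9:R; in-air after throw: [b1@5:R b2@9:R]
Beat 5 (R): throw ball1 h=2 -> lands@7:R; in-air after throw: [b1@7:R b2@9:R]
Beat 7 (R): throw ball1 h=3 -> lands@10:L; in-air after throw: [b2@9:R b1@10:L]
Beat 9 (R): throw ball2 h=5 -> lands@14:L; in-air after throw: [b1@10:L b2@14:L]
Beat 10 (L): throw ball1 h=2 -> lands@12:L; in-air after throw: [b1@12:L b2@14:L]
Beat 12 (L): throw ball1 h=3 -> lands@15:R; in-air after throw: [b2@14:L b1@15:R]
Beat 14 (L): throw ball2 h=5 -> lands@19:R; in-air after throw: [b1@15:R b2@19:R]
Beat 15 (R): throw ball1 h=2 -> lands@17:R; in-air after throw: [b1@17:R b2@19:R]
Beat 17 (R): throw ball1 h=3 -> lands@20:L; in-air after throw: [b2@19:R b1@20:L]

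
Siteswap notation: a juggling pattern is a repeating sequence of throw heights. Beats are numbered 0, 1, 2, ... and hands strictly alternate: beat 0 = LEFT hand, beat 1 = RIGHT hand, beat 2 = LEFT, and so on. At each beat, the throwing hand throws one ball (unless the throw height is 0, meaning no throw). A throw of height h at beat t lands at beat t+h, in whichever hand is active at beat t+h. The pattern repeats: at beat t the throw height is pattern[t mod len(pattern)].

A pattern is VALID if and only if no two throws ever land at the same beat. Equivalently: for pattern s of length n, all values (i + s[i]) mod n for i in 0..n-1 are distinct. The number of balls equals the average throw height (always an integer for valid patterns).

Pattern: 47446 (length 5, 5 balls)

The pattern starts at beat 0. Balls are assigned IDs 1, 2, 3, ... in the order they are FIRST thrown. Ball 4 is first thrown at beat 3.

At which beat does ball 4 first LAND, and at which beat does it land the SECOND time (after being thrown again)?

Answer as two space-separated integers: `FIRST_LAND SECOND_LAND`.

Answer: 7 11

Derivation:
Beat 0 (L): throw ball1 h=4 -> lands@4:L; in-air after throw: [b1@4:L]
Beat 1 (R): throw ball2 h=7 -> lands@8:L; in-air after throw: [b1@4:L b2@8:L]
Beat 2 (L): throw ball3 h=4 -> lands@6:L; in-air after throw: [b1@4:L b3@6:L b2@8:L]
Beat 3 (R): throw ball4 h=4 -> lands@7:R; in-air after throw: [b1@4:L b3@6:L b4@7:R b2@8:L]
Beat 4 (L): throw ball1 h=6 -> lands@10:L; in-air after throw: [b3@6:L b4@7:R b2@8:L b1@10:L]
Beat 5 (R): throw ball5 h=4 -> lands@9:R; in-air after throw: [b3@6:L b4@7:R b2@8:L b5@9:R b1@10:L]
Beat 6 (L): throw ball3 h=7 -> lands@13:R; in-air after throw: [b4@7:R b2@8:L b5@9:R b1@10:L b3@13:R]
Beat 7 (R): throw ball4 h=4 -> lands@11:R; in-air after throw: [b2@8:L b5@9:R b1@10:L b4@11:R b3@13:R]
Beat 8 (L): throw ball2 h=4 -> lands@12:L; in-air after throw: [b5@9:R b1@10:L b4@11:R b2@12:L b3@13:R]
Beat 9 (R): throw ball5 h=6 -> lands@15:R; in-air after throw: [b1@10:L b4@11:R b2@12:L b3@13:R b5@15:R]
Beat 10 (L): throw ball1 h=4 -> lands@14:L; in-air after throw: [b4@11:R b2@12:L b3@13:R b1@14:L b5@15:R]
Beat 11 (R): throw ball4 h=7 -> lands@18:L; in-air after throw: [b2@12:L b3@13:R b1@14:L b5@15:R b4@18:L]
Ball 4: thrown@3 h=4 -> first land @7; rethrown@7 h=4 -> second land @11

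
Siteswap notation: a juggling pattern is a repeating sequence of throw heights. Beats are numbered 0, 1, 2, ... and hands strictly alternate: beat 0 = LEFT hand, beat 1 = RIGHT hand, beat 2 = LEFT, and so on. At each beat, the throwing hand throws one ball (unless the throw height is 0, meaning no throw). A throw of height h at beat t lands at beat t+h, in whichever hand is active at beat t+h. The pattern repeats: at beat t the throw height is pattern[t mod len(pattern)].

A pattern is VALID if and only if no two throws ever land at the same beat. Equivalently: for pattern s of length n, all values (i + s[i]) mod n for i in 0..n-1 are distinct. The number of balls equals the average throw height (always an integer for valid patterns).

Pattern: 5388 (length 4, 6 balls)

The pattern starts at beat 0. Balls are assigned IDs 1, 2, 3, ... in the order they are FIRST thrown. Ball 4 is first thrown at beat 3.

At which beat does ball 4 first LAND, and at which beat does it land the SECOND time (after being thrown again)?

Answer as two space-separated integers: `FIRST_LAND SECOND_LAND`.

Beat 0 (L): throw ball1 h=5 -> lands@5:R; in-air after throw: [b1@5:R]
Beat 1 (R): throw ball2 h=3 -> lands@4:L; in-air after throw: [b2@4:L b1@5:R]
Beat 2 (L): throw ball3 h=8 -> lands@10:L; in-air after throw: [b2@4:L b1@5:R b3@10:L]
Beat 3 (R): throw ball4 h=8 -> lands@11:R; in-air after throw: [b2@4:L b1@5:R b3@10:L b4@11:R]
Beat 4 (L): throw ball2 h=5 -> lands@9:R; in-air after throw: [b1@5:R b2@9:R b3@10:L b4@11:R]
Beat 5 (R): throw ball1 h=3 -> lands@8:L; in-air after throw: [b1@8:L b2@9:R b3@10:L b4@11:R]
Beat 6 (L): throw ball5 h=8 -> lands@14:L; in-air after throw: [b1@8:L b2@9:R b3@10:L b4@11:R b5@14:L]
Beat 7 (R): throw ball6 h=8 -> lands@15:R; in-air after throw: [b1@8:L b2@9:R b3@10:L b4@11:R b5@14:L b6@15:R]
Beat 8 (L): throw ball1 h=5 -> lands@13:R; in-air after throw: [b2@9:R b3@10:L b4@11:R b1@13:R b5@14:L b6@15:R]
Beat 9 (R): throw ball2 h=3 -> lands@12:L; in-air after throw: [b3@10:L b4@11:R b2@12:L b1@13:R b5@14:L b6@15:R]
Beat 10 (L): throw ball3 h=8 -> lands@18:L; in-air after throw: [b4@11:R b2@12:L b1@13:R b5@14:L b6@15:R b3@18:L]
Beat 11 (R): throw ball4 h=8 -> lands@19:R; in-air after throw: [b2@12:L b1@13:R b5@14:L b6@15:R b3@18:L b4@19:R]
Beat 12 (L): throw ball2 h=5 -> lands@17:R; in-air after throw: [b1@13:R b5@14:L b6@15:R b2@17:R b3@18:L b4@19:R]
Beat 13 (R): throw ball1 h=3 -> lands@16:L; in-air after throw: [b5@14:L b6@15:R b1@16:L b2@17:R b3@18:L b4@19:R]
Beat 14 (L): throw ball5 h=8 -> lands@22:L; in-air after throw: [b6@15:R b1@16:L b2@17:R b3@18:L b4@19:R b5@22:L]
Beat 15 (R): throw ball6 h=8 -> lands@23:R; in-air after throw: [b1@16:L b2@17:R b3@18:L b4@19:R b5@22:L b6@23:R]
Beat 16 (L): throw ball1 h=5 -> lands@21:R; in-air after throw: [b2@17:R b3@18:L b4@19:R b1@21:R b5@22:L b6@23:R]
Beat 17 (R): throw ball2 h=3 -> lands@20:L; in-air after throw: [b3@18:L b4@19:R b2@20:L b1@21:R b5@22:L b6@23:R]
Beat 18 (L): throw ball3 h=8 -> lands@26:L; in-air after throw: [b4@19:R b2@20:L b1@21:R b5@22:L b6@23:R b3@26:L]
Beat 19 (R): throw ball4 h=8 -> lands@27:R; in-air after throw: [b2@20:L b1@21:R b5@22:L b6@23:R b3@26:L b4@27:R]
Ball 4: thrown@3 h=8 -> first land @11; rethrown@11 h=8 -> second land @19

Answer: 11 19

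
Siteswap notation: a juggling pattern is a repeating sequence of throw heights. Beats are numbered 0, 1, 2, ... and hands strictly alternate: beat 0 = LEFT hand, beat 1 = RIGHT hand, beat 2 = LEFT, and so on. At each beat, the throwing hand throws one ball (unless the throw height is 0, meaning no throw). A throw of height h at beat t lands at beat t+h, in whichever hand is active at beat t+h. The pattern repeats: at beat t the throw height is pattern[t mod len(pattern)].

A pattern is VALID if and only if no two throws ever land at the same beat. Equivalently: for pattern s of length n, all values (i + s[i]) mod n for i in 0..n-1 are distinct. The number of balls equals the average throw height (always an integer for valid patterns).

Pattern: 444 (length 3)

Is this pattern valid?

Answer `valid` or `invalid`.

Answer: valid

Derivation:
i=0: (i + s[i]) mod n = (0 + 4) mod 3 = 1
i=1: (i + s[i]) mod n = (1 + 4) mod 3 = 2
i=2: (i + s[i]) mod n = (2 + 4) mod 3 = 0
Residues: [1, 2, 0], distinct: True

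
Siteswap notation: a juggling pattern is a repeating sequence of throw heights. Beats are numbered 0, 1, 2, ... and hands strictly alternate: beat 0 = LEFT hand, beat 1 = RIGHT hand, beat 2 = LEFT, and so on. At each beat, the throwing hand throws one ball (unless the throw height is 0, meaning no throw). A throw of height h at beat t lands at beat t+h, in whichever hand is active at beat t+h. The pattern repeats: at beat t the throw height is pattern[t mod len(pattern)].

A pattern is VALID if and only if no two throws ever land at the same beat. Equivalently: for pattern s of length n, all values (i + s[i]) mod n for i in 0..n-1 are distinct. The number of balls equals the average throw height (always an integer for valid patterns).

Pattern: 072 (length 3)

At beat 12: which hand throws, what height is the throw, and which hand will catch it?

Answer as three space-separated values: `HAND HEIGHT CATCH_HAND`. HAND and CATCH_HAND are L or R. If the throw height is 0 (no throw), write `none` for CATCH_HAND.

Beat 12: 12 mod 2 = 0, so hand = L
Throw height = pattern[12 mod 3] = pattern[0] = 0

Answer: L 0 none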